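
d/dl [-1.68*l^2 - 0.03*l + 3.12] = -3.36*l - 0.03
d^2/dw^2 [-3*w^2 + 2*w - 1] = -6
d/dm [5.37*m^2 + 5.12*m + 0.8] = 10.74*m + 5.12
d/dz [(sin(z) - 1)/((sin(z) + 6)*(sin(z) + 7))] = (2*sin(z) + cos(z)^2 + 54)*cos(z)/((sin(z) + 6)^2*(sin(z) + 7)^2)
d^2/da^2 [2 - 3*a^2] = -6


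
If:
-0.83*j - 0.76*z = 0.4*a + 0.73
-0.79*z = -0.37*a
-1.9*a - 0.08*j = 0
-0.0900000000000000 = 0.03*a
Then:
No Solution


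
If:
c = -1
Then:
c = -1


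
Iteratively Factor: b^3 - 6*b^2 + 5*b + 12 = (b - 4)*(b^2 - 2*b - 3) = (b - 4)*(b + 1)*(b - 3)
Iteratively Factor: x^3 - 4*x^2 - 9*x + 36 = (x - 4)*(x^2 - 9) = (x - 4)*(x - 3)*(x + 3)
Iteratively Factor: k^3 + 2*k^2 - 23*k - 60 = (k + 3)*(k^2 - k - 20) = (k + 3)*(k + 4)*(k - 5)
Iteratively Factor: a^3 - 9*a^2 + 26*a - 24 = (a - 4)*(a^2 - 5*a + 6) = (a - 4)*(a - 3)*(a - 2)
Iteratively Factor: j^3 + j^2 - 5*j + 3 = (j - 1)*(j^2 + 2*j - 3) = (j - 1)*(j + 3)*(j - 1)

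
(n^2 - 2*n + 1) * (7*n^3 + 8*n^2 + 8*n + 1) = 7*n^5 - 6*n^4 - n^3 - 7*n^2 + 6*n + 1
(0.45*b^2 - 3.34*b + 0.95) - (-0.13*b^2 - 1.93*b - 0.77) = 0.58*b^2 - 1.41*b + 1.72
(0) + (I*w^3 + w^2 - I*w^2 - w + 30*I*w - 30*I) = I*w^3 + w^2 - I*w^2 - w + 30*I*w - 30*I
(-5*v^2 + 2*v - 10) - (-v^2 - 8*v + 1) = -4*v^2 + 10*v - 11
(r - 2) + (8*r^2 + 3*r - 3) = 8*r^2 + 4*r - 5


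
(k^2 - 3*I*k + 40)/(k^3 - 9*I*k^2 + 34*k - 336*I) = (k + 5*I)/(k^2 - I*k + 42)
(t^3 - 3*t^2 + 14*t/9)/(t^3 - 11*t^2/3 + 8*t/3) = (9*t^2 - 27*t + 14)/(3*(3*t^2 - 11*t + 8))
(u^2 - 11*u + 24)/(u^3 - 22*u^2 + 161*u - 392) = (u - 3)/(u^2 - 14*u + 49)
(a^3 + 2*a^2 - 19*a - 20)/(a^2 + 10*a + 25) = (a^2 - 3*a - 4)/(a + 5)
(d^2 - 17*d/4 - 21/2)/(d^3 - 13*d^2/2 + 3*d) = (4*d + 7)/(2*d*(2*d - 1))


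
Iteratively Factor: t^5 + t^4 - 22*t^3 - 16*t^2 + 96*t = (t + 4)*(t^4 - 3*t^3 - 10*t^2 + 24*t) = (t - 2)*(t + 4)*(t^3 - t^2 - 12*t) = (t - 4)*(t - 2)*(t + 4)*(t^2 + 3*t) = t*(t - 4)*(t - 2)*(t + 4)*(t + 3)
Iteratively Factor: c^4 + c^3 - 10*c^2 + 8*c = (c + 4)*(c^3 - 3*c^2 + 2*c) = (c - 1)*(c + 4)*(c^2 - 2*c) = c*(c - 1)*(c + 4)*(c - 2)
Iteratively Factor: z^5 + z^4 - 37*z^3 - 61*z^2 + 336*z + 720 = (z + 3)*(z^4 - 2*z^3 - 31*z^2 + 32*z + 240) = (z + 3)*(z + 4)*(z^3 - 6*z^2 - 7*z + 60) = (z + 3)^2*(z + 4)*(z^2 - 9*z + 20) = (z - 5)*(z + 3)^2*(z + 4)*(z - 4)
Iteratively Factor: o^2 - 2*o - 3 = (o - 3)*(o + 1)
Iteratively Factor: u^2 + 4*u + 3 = (u + 1)*(u + 3)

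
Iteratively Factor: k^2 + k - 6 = (k + 3)*(k - 2)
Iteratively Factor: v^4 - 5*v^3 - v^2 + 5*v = (v)*(v^3 - 5*v^2 - v + 5) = v*(v - 5)*(v^2 - 1) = v*(v - 5)*(v - 1)*(v + 1)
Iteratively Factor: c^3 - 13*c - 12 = (c - 4)*(c^2 + 4*c + 3) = (c - 4)*(c + 1)*(c + 3)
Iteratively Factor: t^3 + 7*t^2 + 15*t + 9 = (t + 1)*(t^2 + 6*t + 9) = (t + 1)*(t + 3)*(t + 3)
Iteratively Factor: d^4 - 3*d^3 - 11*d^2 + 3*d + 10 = (d + 2)*(d^3 - 5*d^2 - d + 5) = (d + 1)*(d + 2)*(d^2 - 6*d + 5) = (d - 1)*(d + 1)*(d + 2)*(d - 5)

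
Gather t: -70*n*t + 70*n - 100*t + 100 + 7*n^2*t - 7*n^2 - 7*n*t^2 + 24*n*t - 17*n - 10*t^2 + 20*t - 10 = -7*n^2 + 53*n + t^2*(-7*n - 10) + t*(7*n^2 - 46*n - 80) + 90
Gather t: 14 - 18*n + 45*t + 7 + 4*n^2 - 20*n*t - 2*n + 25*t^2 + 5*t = 4*n^2 - 20*n + 25*t^2 + t*(50 - 20*n) + 21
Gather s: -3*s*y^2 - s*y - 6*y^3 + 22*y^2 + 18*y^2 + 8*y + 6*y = s*(-3*y^2 - y) - 6*y^3 + 40*y^2 + 14*y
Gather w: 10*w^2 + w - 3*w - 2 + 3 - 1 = 10*w^2 - 2*w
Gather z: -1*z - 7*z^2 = -7*z^2 - z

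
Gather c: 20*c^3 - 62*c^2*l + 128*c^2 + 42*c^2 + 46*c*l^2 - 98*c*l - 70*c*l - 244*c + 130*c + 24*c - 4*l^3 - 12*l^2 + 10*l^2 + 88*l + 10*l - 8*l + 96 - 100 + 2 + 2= 20*c^3 + c^2*(170 - 62*l) + c*(46*l^2 - 168*l - 90) - 4*l^3 - 2*l^2 + 90*l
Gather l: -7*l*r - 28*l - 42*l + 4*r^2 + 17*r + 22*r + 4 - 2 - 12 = l*(-7*r - 70) + 4*r^2 + 39*r - 10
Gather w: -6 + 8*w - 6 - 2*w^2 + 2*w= -2*w^2 + 10*w - 12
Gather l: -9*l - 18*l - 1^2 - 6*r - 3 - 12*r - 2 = -27*l - 18*r - 6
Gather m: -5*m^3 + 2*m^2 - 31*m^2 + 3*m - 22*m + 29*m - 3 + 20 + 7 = -5*m^3 - 29*m^2 + 10*m + 24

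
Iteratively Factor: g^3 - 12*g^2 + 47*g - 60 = (g - 3)*(g^2 - 9*g + 20) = (g - 4)*(g - 3)*(g - 5)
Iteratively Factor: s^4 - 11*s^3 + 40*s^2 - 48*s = (s)*(s^3 - 11*s^2 + 40*s - 48) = s*(s - 4)*(s^2 - 7*s + 12) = s*(s - 4)^2*(s - 3)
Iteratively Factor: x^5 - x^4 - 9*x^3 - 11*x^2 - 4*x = (x + 1)*(x^4 - 2*x^3 - 7*x^2 - 4*x) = (x + 1)^2*(x^3 - 3*x^2 - 4*x) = (x - 4)*(x + 1)^2*(x^2 + x) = x*(x - 4)*(x + 1)^2*(x + 1)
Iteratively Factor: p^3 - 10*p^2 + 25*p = (p)*(p^2 - 10*p + 25) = p*(p - 5)*(p - 5)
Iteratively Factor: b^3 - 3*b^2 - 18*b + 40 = (b - 2)*(b^2 - b - 20) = (b - 2)*(b + 4)*(b - 5)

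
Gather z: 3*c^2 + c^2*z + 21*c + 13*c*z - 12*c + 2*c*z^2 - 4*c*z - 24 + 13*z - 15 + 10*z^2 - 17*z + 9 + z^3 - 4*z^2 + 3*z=3*c^2 + 9*c + z^3 + z^2*(2*c + 6) + z*(c^2 + 9*c - 1) - 30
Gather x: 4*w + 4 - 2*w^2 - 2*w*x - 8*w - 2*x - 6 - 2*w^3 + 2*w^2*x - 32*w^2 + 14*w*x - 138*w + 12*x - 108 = -2*w^3 - 34*w^2 - 142*w + x*(2*w^2 + 12*w + 10) - 110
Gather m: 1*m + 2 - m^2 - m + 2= 4 - m^2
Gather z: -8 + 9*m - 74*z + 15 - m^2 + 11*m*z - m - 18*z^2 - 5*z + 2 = -m^2 + 8*m - 18*z^2 + z*(11*m - 79) + 9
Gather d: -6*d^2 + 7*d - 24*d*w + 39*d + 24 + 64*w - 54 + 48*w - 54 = -6*d^2 + d*(46 - 24*w) + 112*w - 84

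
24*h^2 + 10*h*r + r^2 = (4*h + r)*(6*h + r)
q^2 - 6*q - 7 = (q - 7)*(q + 1)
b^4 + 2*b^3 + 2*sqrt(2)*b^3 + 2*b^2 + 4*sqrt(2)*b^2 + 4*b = b*(b + 2)*(b + sqrt(2))^2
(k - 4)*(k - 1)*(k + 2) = k^3 - 3*k^2 - 6*k + 8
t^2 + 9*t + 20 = (t + 4)*(t + 5)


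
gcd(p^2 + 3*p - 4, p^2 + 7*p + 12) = p + 4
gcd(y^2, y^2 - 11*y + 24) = 1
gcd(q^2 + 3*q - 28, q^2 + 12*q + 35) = q + 7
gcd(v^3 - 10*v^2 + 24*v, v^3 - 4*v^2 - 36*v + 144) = v^2 - 10*v + 24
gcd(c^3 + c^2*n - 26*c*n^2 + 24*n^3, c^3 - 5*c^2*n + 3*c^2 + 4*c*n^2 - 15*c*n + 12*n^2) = c^2 - 5*c*n + 4*n^2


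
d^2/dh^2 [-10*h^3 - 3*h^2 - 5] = -60*h - 6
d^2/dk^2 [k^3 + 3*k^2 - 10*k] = 6*k + 6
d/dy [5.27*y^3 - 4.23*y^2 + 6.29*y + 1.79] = 15.81*y^2 - 8.46*y + 6.29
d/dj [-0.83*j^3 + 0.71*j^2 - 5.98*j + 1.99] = -2.49*j^2 + 1.42*j - 5.98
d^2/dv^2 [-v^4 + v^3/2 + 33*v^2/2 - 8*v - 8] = -12*v^2 + 3*v + 33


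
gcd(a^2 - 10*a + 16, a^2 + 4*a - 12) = a - 2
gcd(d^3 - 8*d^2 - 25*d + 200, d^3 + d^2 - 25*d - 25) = d^2 - 25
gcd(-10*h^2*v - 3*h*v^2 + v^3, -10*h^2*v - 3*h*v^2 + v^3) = -10*h^2*v - 3*h*v^2 + v^3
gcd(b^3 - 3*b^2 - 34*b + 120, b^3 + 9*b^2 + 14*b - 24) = b + 6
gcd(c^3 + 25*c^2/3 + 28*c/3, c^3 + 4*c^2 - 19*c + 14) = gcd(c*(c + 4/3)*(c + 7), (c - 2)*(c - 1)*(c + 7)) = c + 7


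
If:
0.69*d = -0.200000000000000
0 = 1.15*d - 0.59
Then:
No Solution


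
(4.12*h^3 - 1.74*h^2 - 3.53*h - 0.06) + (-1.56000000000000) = 4.12*h^3 - 1.74*h^2 - 3.53*h - 1.62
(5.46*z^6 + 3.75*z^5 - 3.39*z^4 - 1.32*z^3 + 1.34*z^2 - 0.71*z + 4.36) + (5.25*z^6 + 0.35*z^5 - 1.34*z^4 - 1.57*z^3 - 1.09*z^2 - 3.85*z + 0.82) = 10.71*z^6 + 4.1*z^5 - 4.73*z^4 - 2.89*z^3 + 0.25*z^2 - 4.56*z + 5.18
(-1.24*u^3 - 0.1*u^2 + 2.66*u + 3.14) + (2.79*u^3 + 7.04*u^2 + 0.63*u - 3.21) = 1.55*u^3 + 6.94*u^2 + 3.29*u - 0.0699999999999998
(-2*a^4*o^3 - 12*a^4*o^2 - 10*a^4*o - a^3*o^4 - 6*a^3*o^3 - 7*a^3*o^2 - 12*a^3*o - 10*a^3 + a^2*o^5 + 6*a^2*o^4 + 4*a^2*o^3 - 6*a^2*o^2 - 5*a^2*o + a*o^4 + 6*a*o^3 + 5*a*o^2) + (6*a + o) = -2*a^4*o^3 - 12*a^4*o^2 - 10*a^4*o - a^3*o^4 - 6*a^3*o^3 - 7*a^3*o^2 - 12*a^3*o - 10*a^3 + a^2*o^5 + 6*a^2*o^4 + 4*a^2*o^3 - 6*a^2*o^2 - 5*a^2*o + a*o^4 + 6*a*o^3 + 5*a*o^2 + 6*a + o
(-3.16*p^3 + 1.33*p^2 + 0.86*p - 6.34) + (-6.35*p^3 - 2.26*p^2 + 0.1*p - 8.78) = -9.51*p^3 - 0.93*p^2 + 0.96*p - 15.12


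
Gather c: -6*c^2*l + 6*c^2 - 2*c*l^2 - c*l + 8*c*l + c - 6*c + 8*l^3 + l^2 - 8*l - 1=c^2*(6 - 6*l) + c*(-2*l^2 + 7*l - 5) + 8*l^3 + l^2 - 8*l - 1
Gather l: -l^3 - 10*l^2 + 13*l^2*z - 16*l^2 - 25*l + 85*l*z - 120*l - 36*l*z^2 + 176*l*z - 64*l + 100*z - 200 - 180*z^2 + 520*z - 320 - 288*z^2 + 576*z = -l^3 + l^2*(13*z - 26) + l*(-36*z^2 + 261*z - 209) - 468*z^2 + 1196*z - 520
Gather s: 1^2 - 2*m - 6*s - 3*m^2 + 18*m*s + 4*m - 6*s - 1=-3*m^2 + 2*m + s*(18*m - 12)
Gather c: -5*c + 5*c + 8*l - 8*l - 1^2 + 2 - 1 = 0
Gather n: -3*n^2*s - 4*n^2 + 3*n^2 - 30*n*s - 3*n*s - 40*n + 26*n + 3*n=n^2*(-3*s - 1) + n*(-33*s - 11)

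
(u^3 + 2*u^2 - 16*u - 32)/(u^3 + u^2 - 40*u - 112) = (u^2 - 2*u - 8)/(u^2 - 3*u - 28)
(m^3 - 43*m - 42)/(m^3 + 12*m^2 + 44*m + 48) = (m^2 - 6*m - 7)/(m^2 + 6*m + 8)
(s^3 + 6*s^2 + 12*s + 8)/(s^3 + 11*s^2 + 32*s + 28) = (s + 2)/(s + 7)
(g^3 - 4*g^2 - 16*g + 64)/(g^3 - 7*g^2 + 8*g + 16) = (g + 4)/(g + 1)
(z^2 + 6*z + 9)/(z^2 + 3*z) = (z + 3)/z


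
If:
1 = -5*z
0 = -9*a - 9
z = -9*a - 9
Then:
No Solution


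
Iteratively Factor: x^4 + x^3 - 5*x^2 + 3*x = (x)*(x^3 + x^2 - 5*x + 3) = x*(x - 1)*(x^2 + 2*x - 3) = x*(x - 1)*(x + 3)*(x - 1)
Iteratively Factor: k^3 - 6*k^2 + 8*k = (k - 2)*(k^2 - 4*k) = (k - 4)*(k - 2)*(k)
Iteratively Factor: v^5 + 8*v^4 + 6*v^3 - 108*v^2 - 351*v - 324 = (v + 3)*(v^4 + 5*v^3 - 9*v^2 - 81*v - 108) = (v - 4)*(v + 3)*(v^3 + 9*v^2 + 27*v + 27) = (v - 4)*(v + 3)^2*(v^2 + 6*v + 9) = (v - 4)*(v + 3)^3*(v + 3)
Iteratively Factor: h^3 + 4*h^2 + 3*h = (h + 3)*(h^2 + h) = h*(h + 3)*(h + 1)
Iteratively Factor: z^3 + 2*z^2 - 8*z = (z + 4)*(z^2 - 2*z) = (z - 2)*(z + 4)*(z)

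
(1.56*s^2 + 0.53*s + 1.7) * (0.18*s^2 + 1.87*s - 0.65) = 0.2808*s^4 + 3.0126*s^3 + 0.2831*s^2 + 2.8345*s - 1.105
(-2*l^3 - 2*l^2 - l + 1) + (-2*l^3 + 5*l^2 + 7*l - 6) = -4*l^3 + 3*l^2 + 6*l - 5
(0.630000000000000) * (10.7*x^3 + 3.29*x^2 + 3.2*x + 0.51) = 6.741*x^3 + 2.0727*x^2 + 2.016*x + 0.3213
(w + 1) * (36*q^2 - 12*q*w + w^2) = 36*q^2*w + 36*q^2 - 12*q*w^2 - 12*q*w + w^3 + w^2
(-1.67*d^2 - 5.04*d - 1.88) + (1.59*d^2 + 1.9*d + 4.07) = -0.0799999999999998*d^2 - 3.14*d + 2.19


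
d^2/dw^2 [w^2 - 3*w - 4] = 2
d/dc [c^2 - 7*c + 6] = 2*c - 7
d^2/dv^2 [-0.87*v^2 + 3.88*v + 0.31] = -1.74000000000000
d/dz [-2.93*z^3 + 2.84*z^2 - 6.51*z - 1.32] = -8.79*z^2 + 5.68*z - 6.51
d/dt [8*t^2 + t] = 16*t + 1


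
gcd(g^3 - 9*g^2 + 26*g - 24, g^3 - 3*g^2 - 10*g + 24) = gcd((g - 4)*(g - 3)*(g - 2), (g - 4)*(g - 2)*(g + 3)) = g^2 - 6*g + 8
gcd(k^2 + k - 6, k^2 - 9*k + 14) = k - 2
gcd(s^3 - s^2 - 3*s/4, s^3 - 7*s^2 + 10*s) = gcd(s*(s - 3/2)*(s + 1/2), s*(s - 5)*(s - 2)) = s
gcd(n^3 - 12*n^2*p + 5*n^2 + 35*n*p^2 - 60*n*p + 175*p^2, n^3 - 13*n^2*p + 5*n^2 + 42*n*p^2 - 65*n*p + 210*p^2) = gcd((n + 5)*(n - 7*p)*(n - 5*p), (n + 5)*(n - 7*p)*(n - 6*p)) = -n^2 + 7*n*p - 5*n + 35*p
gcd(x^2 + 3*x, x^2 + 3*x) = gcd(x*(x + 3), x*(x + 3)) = x^2 + 3*x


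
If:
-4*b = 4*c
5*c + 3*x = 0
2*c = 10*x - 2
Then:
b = 3/28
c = -3/28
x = 5/28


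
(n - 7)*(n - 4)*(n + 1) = n^3 - 10*n^2 + 17*n + 28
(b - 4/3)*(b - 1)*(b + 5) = b^3 + 8*b^2/3 - 31*b/3 + 20/3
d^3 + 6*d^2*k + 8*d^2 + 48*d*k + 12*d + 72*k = (d + 2)*(d + 6)*(d + 6*k)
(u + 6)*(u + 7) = u^2 + 13*u + 42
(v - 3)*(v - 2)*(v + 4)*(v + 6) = v^4 + 5*v^3 - 20*v^2 - 60*v + 144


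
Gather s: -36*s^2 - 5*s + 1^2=-36*s^2 - 5*s + 1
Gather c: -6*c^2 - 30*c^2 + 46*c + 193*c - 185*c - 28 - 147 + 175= -36*c^2 + 54*c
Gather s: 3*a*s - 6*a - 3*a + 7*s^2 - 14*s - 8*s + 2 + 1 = -9*a + 7*s^2 + s*(3*a - 22) + 3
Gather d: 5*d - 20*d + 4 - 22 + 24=6 - 15*d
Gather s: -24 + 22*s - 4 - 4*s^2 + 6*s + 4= -4*s^2 + 28*s - 24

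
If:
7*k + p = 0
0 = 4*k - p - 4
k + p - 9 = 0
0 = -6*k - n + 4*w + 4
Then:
No Solution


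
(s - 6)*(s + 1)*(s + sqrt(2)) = s^3 - 5*s^2 + sqrt(2)*s^2 - 5*sqrt(2)*s - 6*s - 6*sqrt(2)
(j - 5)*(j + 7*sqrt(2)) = j^2 - 5*j + 7*sqrt(2)*j - 35*sqrt(2)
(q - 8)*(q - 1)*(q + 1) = q^3 - 8*q^2 - q + 8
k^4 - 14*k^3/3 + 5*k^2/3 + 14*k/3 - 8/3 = (k - 4)*(k - 1)*(k - 2/3)*(k + 1)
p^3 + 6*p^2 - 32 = (p - 2)*(p + 4)^2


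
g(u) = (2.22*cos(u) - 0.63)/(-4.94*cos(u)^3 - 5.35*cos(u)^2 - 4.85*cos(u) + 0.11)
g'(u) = (2.22*cos(u) - 0.63)*(-14.82*sin(u)*cos(u)^2 - 10.7*sin(u)*cos(u) - 4.85*sin(u))/(-4.94*cos(u)^3 - 5.35*cos(u)^2 - 4.85*cos(u) + 0.11)^2 - 2.22*sin(u)/(-4.94*cos(u)^3 - 5.35*cos(u)^2 - 4.85*cos(u) + 0.11)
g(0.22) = -0.11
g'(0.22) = -0.01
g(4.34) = -1.02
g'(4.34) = -0.51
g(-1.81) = -1.13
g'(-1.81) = -1.26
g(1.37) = 0.17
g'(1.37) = 3.09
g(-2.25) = -0.89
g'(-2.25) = -0.45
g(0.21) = -0.11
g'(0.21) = -0.01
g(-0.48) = -0.11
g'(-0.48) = 0.03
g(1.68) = -1.50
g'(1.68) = 6.10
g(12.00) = -0.12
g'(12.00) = 0.03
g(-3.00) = -0.63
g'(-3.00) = -0.11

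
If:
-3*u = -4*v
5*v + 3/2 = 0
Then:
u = -2/5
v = -3/10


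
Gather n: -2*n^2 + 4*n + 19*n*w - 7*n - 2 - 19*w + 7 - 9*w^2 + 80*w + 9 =-2*n^2 + n*(19*w - 3) - 9*w^2 + 61*w + 14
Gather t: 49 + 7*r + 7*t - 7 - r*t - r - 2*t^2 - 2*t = 6*r - 2*t^2 + t*(5 - r) + 42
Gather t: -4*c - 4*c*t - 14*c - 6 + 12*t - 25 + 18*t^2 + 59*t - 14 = -18*c + 18*t^2 + t*(71 - 4*c) - 45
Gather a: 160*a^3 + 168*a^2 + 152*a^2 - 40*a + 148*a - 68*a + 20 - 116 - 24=160*a^3 + 320*a^2 + 40*a - 120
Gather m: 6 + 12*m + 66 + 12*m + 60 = 24*m + 132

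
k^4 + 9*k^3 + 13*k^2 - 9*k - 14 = (k - 1)*(k + 1)*(k + 2)*(k + 7)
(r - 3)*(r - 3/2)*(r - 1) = r^3 - 11*r^2/2 + 9*r - 9/2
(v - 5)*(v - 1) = v^2 - 6*v + 5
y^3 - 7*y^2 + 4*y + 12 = (y - 6)*(y - 2)*(y + 1)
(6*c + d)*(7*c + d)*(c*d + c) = 42*c^3*d + 42*c^3 + 13*c^2*d^2 + 13*c^2*d + c*d^3 + c*d^2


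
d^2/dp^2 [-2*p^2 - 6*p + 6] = -4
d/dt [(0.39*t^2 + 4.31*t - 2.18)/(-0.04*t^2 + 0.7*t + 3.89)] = (0.4454*t^2 + 2.8598*t + 18.2919)/(0.0016*t^4 - 0.056*t^3 + 0.1788*t^2 + 5.446*t + 15.1321)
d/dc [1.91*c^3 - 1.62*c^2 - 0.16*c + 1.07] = 5.73*c^2 - 3.24*c - 0.16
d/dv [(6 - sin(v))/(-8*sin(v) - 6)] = 27*cos(v)/(2*(4*sin(v) + 3)^2)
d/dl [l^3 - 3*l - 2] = 3*l^2 - 3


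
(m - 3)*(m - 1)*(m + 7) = m^3 + 3*m^2 - 25*m + 21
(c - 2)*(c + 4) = c^2 + 2*c - 8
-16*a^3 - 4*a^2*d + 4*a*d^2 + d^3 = (-2*a + d)*(2*a + d)*(4*a + d)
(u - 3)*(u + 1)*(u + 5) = u^3 + 3*u^2 - 13*u - 15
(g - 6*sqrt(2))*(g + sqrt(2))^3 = g^4 - 3*sqrt(2)*g^3 - 30*g^2 - 34*sqrt(2)*g - 24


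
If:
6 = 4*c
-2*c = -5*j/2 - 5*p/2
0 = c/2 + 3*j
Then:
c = 3/2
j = -1/4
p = 29/20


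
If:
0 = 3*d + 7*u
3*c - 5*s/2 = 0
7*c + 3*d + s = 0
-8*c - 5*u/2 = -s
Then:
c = 0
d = 0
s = 0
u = 0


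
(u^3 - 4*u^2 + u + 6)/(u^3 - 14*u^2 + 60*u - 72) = (u^2 - 2*u - 3)/(u^2 - 12*u + 36)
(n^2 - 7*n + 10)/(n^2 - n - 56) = (-n^2 + 7*n - 10)/(-n^2 + n + 56)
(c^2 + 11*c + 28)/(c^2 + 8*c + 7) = (c + 4)/(c + 1)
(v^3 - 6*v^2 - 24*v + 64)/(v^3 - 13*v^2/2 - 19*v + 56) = 2*(v + 4)/(2*v + 7)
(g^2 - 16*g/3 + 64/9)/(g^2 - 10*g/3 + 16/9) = (3*g - 8)/(3*g - 2)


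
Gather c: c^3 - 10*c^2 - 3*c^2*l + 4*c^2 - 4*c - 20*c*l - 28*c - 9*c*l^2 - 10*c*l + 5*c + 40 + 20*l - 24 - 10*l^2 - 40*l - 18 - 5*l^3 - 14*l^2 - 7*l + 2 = c^3 + c^2*(-3*l - 6) + c*(-9*l^2 - 30*l - 27) - 5*l^3 - 24*l^2 - 27*l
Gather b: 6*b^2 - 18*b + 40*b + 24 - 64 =6*b^2 + 22*b - 40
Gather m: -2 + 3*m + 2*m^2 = 2*m^2 + 3*m - 2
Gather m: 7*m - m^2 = -m^2 + 7*m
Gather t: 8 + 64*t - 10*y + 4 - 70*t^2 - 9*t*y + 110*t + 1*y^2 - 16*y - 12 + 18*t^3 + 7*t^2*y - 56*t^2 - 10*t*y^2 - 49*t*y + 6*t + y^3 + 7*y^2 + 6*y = 18*t^3 + t^2*(7*y - 126) + t*(-10*y^2 - 58*y + 180) + y^3 + 8*y^2 - 20*y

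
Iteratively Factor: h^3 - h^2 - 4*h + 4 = (h - 1)*(h^2 - 4) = (h - 2)*(h - 1)*(h + 2)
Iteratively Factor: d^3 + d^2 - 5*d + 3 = (d - 1)*(d^2 + 2*d - 3) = (d - 1)*(d + 3)*(d - 1)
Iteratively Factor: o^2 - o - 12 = (o + 3)*(o - 4)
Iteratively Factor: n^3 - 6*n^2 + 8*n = (n)*(n^2 - 6*n + 8) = n*(n - 4)*(n - 2)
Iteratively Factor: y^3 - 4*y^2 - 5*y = (y - 5)*(y^2 + y) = y*(y - 5)*(y + 1)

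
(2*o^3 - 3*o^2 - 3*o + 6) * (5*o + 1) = 10*o^4 - 13*o^3 - 18*o^2 + 27*o + 6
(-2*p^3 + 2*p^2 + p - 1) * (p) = -2*p^4 + 2*p^3 + p^2 - p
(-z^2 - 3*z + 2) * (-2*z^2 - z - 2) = 2*z^4 + 7*z^3 + z^2 + 4*z - 4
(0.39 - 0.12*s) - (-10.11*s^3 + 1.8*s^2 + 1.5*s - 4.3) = 10.11*s^3 - 1.8*s^2 - 1.62*s + 4.69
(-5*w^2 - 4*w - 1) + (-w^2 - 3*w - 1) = -6*w^2 - 7*w - 2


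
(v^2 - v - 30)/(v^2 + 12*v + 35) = (v - 6)/(v + 7)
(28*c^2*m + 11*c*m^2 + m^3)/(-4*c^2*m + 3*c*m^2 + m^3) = (-7*c - m)/(c - m)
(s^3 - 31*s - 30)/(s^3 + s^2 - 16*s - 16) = (s^2 - s - 30)/(s^2 - 16)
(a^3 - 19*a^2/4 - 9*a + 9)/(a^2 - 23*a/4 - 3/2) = (4*a^2 + 5*a - 6)/(4*a + 1)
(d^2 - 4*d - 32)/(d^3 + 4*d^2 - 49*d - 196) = (d - 8)/(d^2 - 49)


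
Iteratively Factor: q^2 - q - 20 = (q - 5)*(q + 4)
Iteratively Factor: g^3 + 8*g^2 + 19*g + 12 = (g + 1)*(g^2 + 7*g + 12) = (g + 1)*(g + 3)*(g + 4)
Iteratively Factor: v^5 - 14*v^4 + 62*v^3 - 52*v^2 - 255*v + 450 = (v - 5)*(v^4 - 9*v^3 + 17*v^2 + 33*v - 90) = (v - 5)*(v - 3)*(v^3 - 6*v^2 - v + 30) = (v - 5)*(v - 3)*(v + 2)*(v^2 - 8*v + 15) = (v - 5)*(v - 3)^2*(v + 2)*(v - 5)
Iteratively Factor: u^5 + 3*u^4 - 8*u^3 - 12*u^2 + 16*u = (u)*(u^4 + 3*u^3 - 8*u^2 - 12*u + 16) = u*(u - 1)*(u^3 + 4*u^2 - 4*u - 16) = u*(u - 1)*(u + 2)*(u^2 + 2*u - 8) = u*(u - 1)*(u + 2)*(u + 4)*(u - 2)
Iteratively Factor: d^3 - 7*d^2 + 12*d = (d)*(d^2 - 7*d + 12) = d*(d - 3)*(d - 4)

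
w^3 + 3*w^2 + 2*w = w*(w + 1)*(w + 2)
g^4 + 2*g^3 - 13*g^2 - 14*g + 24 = (g - 3)*(g - 1)*(g + 2)*(g + 4)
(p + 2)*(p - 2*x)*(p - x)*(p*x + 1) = p^4*x - 3*p^3*x^2 + 2*p^3*x + p^3 + 2*p^2*x^3 - 6*p^2*x^2 - 3*p^2*x + 2*p^2 + 4*p*x^3 + 2*p*x^2 - 6*p*x + 4*x^2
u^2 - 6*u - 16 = (u - 8)*(u + 2)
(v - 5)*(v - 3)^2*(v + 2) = v^4 - 9*v^3 + 17*v^2 + 33*v - 90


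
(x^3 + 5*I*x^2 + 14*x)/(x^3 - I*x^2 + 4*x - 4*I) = x*(x + 7*I)/(x^2 + I*x + 2)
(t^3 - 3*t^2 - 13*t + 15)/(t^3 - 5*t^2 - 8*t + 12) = (t^2 - 2*t - 15)/(t^2 - 4*t - 12)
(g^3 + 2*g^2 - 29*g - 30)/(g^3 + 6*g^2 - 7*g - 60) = (g^3 + 2*g^2 - 29*g - 30)/(g^3 + 6*g^2 - 7*g - 60)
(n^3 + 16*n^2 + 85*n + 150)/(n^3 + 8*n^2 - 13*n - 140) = (n^2 + 11*n + 30)/(n^2 + 3*n - 28)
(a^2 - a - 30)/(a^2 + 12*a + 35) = (a - 6)/(a + 7)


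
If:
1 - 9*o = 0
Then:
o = 1/9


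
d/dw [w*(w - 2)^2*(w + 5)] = 4*w^3 + 3*w^2 - 32*w + 20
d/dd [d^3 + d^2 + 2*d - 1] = 3*d^2 + 2*d + 2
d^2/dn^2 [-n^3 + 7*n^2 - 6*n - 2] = 14 - 6*n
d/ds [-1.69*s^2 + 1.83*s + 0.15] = 1.83 - 3.38*s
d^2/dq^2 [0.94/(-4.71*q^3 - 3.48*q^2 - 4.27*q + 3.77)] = ((26.5644*q + 6.5424)*(4.71*q^3 + 3.48*q^2 + 4.27*q - 3.77) - 0.94*(14.13*q^2 + 6.96*q + 4.27)*(28.26*q^2 + 13.92*q + 8.54))/(4.71*q^3 + 3.48*q^2 + 4.27*q - 3.77)^3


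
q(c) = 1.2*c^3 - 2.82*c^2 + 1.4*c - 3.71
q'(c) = 3.6*c^2 - 5.64*c + 1.4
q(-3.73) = -110.44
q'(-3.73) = 72.52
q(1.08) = -3.98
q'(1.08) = -0.49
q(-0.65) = -6.14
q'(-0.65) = 6.59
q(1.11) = -3.99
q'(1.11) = -0.42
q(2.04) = -2.40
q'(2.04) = 4.88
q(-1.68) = -19.71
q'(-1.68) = 21.04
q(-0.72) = -6.63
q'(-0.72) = 7.33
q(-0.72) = -6.63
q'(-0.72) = 7.33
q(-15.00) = -4709.21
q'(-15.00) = 896.00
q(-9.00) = -1119.53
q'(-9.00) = 343.76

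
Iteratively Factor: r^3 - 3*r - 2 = (r + 1)*(r^2 - r - 2) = (r + 1)^2*(r - 2)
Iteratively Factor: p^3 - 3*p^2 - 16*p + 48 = (p + 4)*(p^2 - 7*p + 12) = (p - 4)*(p + 4)*(p - 3)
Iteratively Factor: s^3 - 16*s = (s + 4)*(s^2 - 4*s) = (s - 4)*(s + 4)*(s)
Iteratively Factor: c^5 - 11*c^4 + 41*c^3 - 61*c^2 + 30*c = (c - 3)*(c^4 - 8*c^3 + 17*c^2 - 10*c) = (c - 5)*(c - 3)*(c^3 - 3*c^2 + 2*c) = c*(c - 5)*(c - 3)*(c^2 - 3*c + 2) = c*(c - 5)*(c - 3)*(c - 2)*(c - 1)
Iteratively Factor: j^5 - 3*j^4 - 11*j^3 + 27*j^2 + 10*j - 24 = (j - 2)*(j^4 - j^3 - 13*j^2 + j + 12) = (j - 4)*(j - 2)*(j^3 + 3*j^2 - j - 3) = (j - 4)*(j - 2)*(j + 1)*(j^2 + 2*j - 3) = (j - 4)*(j - 2)*(j + 1)*(j + 3)*(j - 1)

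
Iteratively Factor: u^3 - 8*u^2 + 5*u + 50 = (u - 5)*(u^2 - 3*u - 10) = (u - 5)*(u + 2)*(u - 5)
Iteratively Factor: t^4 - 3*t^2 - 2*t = (t)*(t^3 - 3*t - 2) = t*(t + 1)*(t^2 - t - 2) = t*(t - 2)*(t + 1)*(t + 1)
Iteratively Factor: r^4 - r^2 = (r - 1)*(r^3 + r^2) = r*(r - 1)*(r^2 + r) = r^2*(r - 1)*(r + 1)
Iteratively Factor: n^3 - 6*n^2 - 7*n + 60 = (n - 4)*(n^2 - 2*n - 15) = (n - 5)*(n - 4)*(n + 3)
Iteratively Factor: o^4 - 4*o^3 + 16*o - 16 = (o + 2)*(o^3 - 6*o^2 + 12*o - 8) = (o - 2)*(o + 2)*(o^2 - 4*o + 4) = (o - 2)^2*(o + 2)*(o - 2)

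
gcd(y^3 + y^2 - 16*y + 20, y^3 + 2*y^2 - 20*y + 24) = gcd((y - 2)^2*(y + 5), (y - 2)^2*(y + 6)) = y^2 - 4*y + 4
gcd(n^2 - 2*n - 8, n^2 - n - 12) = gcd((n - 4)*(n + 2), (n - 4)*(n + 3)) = n - 4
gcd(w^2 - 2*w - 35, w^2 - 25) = w + 5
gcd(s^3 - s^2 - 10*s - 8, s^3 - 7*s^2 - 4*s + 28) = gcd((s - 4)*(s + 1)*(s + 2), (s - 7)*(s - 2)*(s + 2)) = s + 2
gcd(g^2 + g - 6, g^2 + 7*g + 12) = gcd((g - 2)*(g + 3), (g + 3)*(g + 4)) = g + 3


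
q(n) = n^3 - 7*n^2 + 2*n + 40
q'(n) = 3*n^2 - 14*n + 2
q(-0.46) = 37.50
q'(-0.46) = 9.07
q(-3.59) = -103.66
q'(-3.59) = 90.92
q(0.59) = 38.95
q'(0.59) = -5.22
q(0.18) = 40.14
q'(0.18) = -0.42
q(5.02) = 0.14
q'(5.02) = 7.32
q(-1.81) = 7.52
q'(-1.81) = 37.17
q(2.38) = 18.59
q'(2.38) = -14.33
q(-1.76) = 9.35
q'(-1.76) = 35.93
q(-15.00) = -4940.00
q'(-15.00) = 887.00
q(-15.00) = -4940.00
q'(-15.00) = 887.00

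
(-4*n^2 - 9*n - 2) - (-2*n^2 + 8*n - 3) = -2*n^2 - 17*n + 1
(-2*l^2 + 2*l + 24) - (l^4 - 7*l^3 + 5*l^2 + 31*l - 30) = -l^4 + 7*l^3 - 7*l^2 - 29*l + 54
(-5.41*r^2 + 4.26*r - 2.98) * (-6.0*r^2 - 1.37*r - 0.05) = 32.46*r^4 - 18.1483*r^3 + 12.3143*r^2 + 3.8696*r + 0.149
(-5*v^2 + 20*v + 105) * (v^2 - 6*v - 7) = -5*v^4 + 50*v^3 + 20*v^2 - 770*v - 735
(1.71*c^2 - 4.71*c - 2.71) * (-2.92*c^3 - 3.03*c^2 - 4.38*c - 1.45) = -4.9932*c^5 + 8.5719*c^4 + 14.6947*c^3 + 26.3616*c^2 + 18.6993*c + 3.9295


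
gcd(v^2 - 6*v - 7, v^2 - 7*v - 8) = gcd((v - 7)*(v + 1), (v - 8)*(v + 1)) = v + 1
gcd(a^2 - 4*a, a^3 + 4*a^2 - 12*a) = a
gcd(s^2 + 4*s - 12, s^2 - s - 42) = s + 6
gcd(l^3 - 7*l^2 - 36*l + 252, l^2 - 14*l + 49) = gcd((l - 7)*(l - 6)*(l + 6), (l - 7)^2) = l - 7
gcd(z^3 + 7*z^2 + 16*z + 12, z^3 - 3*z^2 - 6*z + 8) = z + 2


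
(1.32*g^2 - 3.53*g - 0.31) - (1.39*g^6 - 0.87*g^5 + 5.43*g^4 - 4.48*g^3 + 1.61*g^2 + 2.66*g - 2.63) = -1.39*g^6 + 0.87*g^5 - 5.43*g^4 + 4.48*g^3 - 0.29*g^2 - 6.19*g + 2.32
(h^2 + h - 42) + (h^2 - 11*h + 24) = 2*h^2 - 10*h - 18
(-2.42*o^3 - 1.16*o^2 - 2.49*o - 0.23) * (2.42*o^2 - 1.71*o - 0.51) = -5.8564*o^5 + 1.331*o^4 - 2.808*o^3 + 4.2929*o^2 + 1.6632*o + 0.1173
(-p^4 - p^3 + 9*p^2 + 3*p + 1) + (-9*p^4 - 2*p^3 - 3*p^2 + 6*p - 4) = -10*p^4 - 3*p^3 + 6*p^2 + 9*p - 3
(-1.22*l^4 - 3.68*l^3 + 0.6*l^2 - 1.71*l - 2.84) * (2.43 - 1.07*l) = 1.3054*l^5 + 0.973*l^4 - 9.5844*l^3 + 3.2877*l^2 - 1.1165*l - 6.9012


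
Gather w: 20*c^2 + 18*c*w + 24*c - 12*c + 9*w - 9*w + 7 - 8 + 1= 20*c^2 + 18*c*w + 12*c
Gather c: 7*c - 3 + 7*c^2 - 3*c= 7*c^2 + 4*c - 3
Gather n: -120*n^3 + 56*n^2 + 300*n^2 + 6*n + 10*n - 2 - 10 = -120*n^3 + 356*n^2 + 16*n - 12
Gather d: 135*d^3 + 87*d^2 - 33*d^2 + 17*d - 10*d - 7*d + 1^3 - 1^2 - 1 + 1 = 135*d^3 + 54*d^2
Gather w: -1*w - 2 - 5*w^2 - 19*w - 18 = -5*w^2 - 20*w - 20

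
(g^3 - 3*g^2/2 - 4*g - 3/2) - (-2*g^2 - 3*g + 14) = g^3 + g^2/2 - g - 31/2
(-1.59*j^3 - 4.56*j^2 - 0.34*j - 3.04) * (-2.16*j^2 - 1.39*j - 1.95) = 3.4344*j^5 + 12.0597*j^4 + 10.1733*j^3 + 15.931*j^2 + 4.8886*j + 5.928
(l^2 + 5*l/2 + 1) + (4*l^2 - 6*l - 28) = 5*l^2 - 7*l/2 - 27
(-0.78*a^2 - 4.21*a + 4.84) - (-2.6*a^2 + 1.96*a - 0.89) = 1.82*a^2 - 6.17*a + 5.73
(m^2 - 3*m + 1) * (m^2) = m^4 - 3*m^3 + m^2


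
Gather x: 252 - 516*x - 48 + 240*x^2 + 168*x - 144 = 240*x^2 - 348*x + 60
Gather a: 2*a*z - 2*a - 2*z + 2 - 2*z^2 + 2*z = a*(2*z - 2) - 2*z^2 + 2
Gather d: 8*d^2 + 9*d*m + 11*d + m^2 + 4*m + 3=8*d^2 + d*(9*m + 11) + m^2 + 4*m + 3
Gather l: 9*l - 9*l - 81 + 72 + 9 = 0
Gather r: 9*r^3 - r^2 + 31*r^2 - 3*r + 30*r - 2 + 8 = 9*r^3 + 30*r^2 + 27*r + 6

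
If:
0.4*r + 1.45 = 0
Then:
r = -3.62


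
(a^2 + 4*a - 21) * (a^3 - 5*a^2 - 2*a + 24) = a^5 - a^4 - 43*a^3 + 121*a^2 + 138*a - 504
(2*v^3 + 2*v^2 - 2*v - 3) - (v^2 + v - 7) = 2*v^3 + v^2 - 3*v + 4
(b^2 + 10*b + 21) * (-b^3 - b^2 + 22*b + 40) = -b^5 - 11*b^4 - 9*b^3 + 239*b^2 + 862*b + 840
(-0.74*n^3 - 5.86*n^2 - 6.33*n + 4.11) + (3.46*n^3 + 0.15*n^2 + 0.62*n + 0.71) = 2.72*n^3 - 5.71*n^2 - 5.71*n + 4.82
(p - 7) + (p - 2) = 2*p - 9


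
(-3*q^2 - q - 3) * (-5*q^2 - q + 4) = 15*q^4 + 8*q^3 + 4*q^2 - q - 12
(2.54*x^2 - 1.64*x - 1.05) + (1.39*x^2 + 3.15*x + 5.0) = 3.93*x^2 + 1.51*x + 3.95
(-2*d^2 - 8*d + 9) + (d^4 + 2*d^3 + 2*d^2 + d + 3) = d^4 + 2*d^3 - 7*d + 12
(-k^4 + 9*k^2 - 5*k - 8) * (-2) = 2*k^4 - 18*k^2 + 10*k + 16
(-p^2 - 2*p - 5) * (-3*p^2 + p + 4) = 3*p^4 + 5*p^3 + 9*p^2 - 13*p - 20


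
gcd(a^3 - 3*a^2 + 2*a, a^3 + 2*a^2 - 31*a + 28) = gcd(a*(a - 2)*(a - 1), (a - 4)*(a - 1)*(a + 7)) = a - 1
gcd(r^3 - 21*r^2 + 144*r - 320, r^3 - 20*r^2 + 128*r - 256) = r^2 - 16*r + 64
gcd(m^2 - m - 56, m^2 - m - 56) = m^2 - m - 56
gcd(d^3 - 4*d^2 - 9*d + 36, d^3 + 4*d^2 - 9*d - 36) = d^2 - 9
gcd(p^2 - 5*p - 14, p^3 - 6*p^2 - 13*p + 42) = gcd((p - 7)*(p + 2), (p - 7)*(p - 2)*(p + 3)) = p - 7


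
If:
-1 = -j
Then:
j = 1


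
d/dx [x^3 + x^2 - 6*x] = 3*x^2 + 2*x - 6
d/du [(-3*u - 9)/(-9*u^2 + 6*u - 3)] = (-3*u^2 - 18*u + 7)/(9*u^4 - 12*u^3 + 10*u^2 - 4*u + 1)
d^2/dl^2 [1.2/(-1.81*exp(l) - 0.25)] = (0.543 - 3.93132*exp(l))*exp(l)/(1.81*exp(l) + 0.25)^3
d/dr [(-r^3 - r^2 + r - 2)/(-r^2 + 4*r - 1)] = (r^4 - 8*r^3 - 2*r + 7)/(r^4 - 8*r^3 + 18*r^2 - 8*r + 1)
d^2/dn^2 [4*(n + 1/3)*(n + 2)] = 8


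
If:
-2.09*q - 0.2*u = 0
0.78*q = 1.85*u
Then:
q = 0.00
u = 0.00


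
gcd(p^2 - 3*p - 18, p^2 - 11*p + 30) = p - 6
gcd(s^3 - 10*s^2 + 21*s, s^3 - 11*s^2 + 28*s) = s^2 - 7*s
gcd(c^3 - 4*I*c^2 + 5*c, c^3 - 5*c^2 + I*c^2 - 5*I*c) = c^2 + I*c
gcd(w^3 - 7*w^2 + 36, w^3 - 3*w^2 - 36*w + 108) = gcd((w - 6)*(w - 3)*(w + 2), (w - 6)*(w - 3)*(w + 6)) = w^2 - 9*w + 18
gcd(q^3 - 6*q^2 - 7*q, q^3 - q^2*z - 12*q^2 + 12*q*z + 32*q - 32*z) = 1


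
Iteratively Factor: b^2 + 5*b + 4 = (b + 4)*(b + 1)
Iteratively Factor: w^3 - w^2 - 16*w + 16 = (w - 1)*(w^2 - 16) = (w - 1)*(w + 4)*(w - 4)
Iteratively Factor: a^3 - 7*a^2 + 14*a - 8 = (a - 2)*(a^2 - 5*a + 4) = (a - 2)*(a - 1)*(a - 4)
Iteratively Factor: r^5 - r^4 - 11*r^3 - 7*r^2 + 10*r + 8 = (r - 1)*(r^4 - 11*r^2 - 18*r - 8) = (r - 1)*(r + 2)*(r^3 - 2*r^2 - 7*r - 4) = (r - 1)*(r + 1)*(r + 2)*(r^2 - 3*r - 4) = (r - 1)*(r + 1)^2*(r + 2)*(r - 4)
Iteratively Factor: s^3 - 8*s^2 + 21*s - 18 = (s - 3)*(s^2 - 5*s + 6) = (s - 3)*(s - 2)*(s - 3)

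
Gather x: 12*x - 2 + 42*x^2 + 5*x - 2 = 42*x^2 + 17*x - 4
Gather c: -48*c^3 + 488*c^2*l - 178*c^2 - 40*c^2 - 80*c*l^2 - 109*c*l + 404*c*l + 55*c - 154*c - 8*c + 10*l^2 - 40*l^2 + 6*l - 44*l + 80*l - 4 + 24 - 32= -48*c^3 + c^2*(488*l - 218) + c*(-80*l^2 + 295*l - 107) - 30*l^2 + 42*l - 12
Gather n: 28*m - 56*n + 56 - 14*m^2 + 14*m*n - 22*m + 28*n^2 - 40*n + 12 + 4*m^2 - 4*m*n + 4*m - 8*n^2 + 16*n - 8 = -10*m^2 + 10*m + 20*n^2 + n*(10*m - 80) + 60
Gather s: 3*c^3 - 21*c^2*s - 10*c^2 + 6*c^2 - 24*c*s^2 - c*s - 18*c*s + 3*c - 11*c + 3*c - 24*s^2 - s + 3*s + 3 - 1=3*c^3 - 4*c^2 - 5*c + s^2*(-24*c - 24) + s*(-21*c^2 - 19*c + 2) + 2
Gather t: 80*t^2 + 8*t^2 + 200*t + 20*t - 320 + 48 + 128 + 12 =88*t^2 + 220*t - 132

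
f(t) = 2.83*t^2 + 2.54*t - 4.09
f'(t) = 5.66*t + 2.54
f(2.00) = 12.31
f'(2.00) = 13.86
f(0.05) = -3.96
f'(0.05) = 2.82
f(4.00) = 51.35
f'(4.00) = 25.18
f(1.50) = 6.09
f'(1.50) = 11.03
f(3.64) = 42.65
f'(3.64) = 23.14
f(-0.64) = -4.56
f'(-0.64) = -1.08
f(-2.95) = 13.05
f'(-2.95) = -14.16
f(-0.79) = -4.33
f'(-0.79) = -1.93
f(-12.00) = 372.95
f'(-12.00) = -65.38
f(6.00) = 113.03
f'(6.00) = 36.50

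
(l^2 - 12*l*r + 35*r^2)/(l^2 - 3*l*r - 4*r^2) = (-l^2 + 12*l*r - 35*r^2)/(-l^2 + 3*l*r + 4*r^2)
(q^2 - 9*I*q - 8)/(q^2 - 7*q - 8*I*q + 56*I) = (q - I)/(q - 7)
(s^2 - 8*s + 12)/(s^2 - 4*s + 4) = (s - 6)/(s - 2)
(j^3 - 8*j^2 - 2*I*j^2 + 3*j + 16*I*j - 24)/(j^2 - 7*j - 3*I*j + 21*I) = (j^2 + j*(-8 + I) - 8*I)/(j - 7)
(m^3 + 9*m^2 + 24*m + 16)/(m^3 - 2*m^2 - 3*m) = (m^2 + 8*m + 16)/(m*(m - 3))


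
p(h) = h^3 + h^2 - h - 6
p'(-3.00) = 20.00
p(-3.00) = -21.00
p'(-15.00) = 644.00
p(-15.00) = -3141.00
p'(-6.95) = 130.01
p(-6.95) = -286.45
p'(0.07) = -0.85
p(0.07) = -6.06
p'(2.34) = 20.11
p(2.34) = 9.95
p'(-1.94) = 6.41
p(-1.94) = -7.60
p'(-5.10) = 66.83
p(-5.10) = -107.54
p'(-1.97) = 6.70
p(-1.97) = -7.79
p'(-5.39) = 75.38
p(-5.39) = -128.15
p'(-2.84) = 17.52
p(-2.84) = -18.00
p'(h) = 3*h^2 + 2*h - 1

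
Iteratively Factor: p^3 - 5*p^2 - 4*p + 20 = (p + 2)*(p^2 - 7*p + 10) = (p - 2)*(p + 2)*(p - 5)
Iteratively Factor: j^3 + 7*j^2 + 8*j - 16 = (j + 4)*(j^2 + 3*j - 4) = (j + 4)^2*(j - 1)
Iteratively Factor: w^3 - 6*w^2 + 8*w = (w - 2)*(w^2 - 4*w) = (w - 4)*(w - 2)*(w)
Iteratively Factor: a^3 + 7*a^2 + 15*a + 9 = (a + 3)*(a^2 + 4*a + 3) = (a + 3)^2*(a + 1)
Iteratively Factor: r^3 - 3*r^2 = (r)*(r^2 - 3*r) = r*(r - 3)*(r)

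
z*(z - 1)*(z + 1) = z^3 - z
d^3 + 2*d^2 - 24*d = d*(d - 4)*(d + 6)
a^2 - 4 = (a - 2)*(a + 2)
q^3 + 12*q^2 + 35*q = q*(q + 5)*(q + 7)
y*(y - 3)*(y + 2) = y^3 - y^2 - 6*y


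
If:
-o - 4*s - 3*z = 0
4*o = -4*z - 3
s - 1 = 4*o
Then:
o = -1/8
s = 1/2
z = -5/8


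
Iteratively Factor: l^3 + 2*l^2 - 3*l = (l - 1)*(l^2 + 3*l) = l*(l - 1)*(l + 3)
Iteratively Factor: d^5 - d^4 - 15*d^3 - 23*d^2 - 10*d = (d + 1)*(d^4 - 2*d^3 - 13*d^2 - 10*d) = (d - 5)*(d + 1)*(d^3 + 3*d^2 + 2*d) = d*(d - 5)*(d + 1)*(d^2 + 3*d + 2) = d*(d - 5)*(d + 1)*(d + 2)*(d + 1)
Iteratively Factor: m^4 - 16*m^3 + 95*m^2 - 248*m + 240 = (m - 4)*(m^3 - 12*m^2 + 47*m - 60) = (m - 4)^2*(m^2 - 8*m + 15) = (m - 5)*(m - 4)^2*(m - 3)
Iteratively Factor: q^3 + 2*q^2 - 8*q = (q + 4)*(q^2 - 2*q) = (q - 2)*(q + 4)*(q)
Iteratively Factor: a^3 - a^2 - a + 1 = (a - 1)*(a^2 - 1) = (a - 1)^2*(a + 1)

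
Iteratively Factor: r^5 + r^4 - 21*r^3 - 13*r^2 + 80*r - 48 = (r - 1)*(r^4 + 2*r^3 - 19*r^2 - 32*r + 48) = (r - 1)*(r + 4)*(r^3 - 2*r^2 - 11*r + 12) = (r - 4)*(r - 1)*(r + 4)*(r^2 + 2*r - 3) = (r - 4)*(r - 1)^2*(r + 4)*(r + 3)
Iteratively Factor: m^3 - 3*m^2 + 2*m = (m)*(m^2 - 3*m + 2) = m*(m - 1)*(m - 2)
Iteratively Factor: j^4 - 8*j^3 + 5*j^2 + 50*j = (j)*(j^3 - 8*j^2 + 5*j + 50) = j*(j + 2)*(j^2 - 10*j + 25) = j*(j - 5)*(j + 2)*(j - 5)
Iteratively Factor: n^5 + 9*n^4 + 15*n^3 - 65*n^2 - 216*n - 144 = (n + 1)*(n^4 + 8*n^3 + 7*n^2 - 72*n - 144) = (n + 1)*(n + 4)*(n^3 + 4*n^2 - 9*n - 36) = (n - 3)*(n + 1)*(n + 4)*(n^2 + 7*n + 12) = (n - 3)*(n + 1)*(n + 4)^2*(n + 3)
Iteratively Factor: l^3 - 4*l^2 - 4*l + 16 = (l - 2)*(l^2 - 2*l - 8) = (l - 2)*(l + 2)*(l - 4)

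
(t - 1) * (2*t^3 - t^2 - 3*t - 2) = 2*t^4 - 3*t^3 - 2*t^2 + t + 2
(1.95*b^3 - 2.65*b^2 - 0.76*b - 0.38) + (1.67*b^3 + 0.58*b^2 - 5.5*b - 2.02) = 3.62*b^3 - 2.07*b^2 - 6.26*b - 2.4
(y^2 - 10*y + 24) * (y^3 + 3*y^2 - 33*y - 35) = y^5 - 7*y^4 - 39*y^3 + 367*y^2 - 442*y - 840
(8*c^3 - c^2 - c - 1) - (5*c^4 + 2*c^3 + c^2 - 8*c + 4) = -5*c^4 + 6*c^3 - 2*c^2 + 7*c - 5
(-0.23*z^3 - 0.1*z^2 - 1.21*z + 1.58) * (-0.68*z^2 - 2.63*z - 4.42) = 0.1564*z^5 + 0.6729*z^4 + 2.1024*z^3 + 2.5499*z^2 + 1.1928*z - 6.9836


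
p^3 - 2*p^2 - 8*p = p*(p - 4)*(p + 2)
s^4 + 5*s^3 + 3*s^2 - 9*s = s*(s - 1)*(s + 3)^2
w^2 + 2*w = w*(w + 2)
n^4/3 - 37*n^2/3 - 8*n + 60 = (n/3 + 1)*(n - 6)*(n - 2)*(n + 5)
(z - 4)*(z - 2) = z^2 - 6*z + 8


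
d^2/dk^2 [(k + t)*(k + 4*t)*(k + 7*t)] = 6*k + 24*t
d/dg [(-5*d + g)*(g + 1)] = -5*d + 2*g + 1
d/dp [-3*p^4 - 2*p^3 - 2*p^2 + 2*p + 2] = -12*p^3 - 6*p^2 - 4*p + 2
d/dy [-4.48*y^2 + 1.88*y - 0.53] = 1.88 - 8.96*y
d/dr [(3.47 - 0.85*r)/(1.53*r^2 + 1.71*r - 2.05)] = (1.3005*r^2 - 10.6182*r - 4.1912)/(2.3409*r^4 + 5.2326*r^3 - 3.3489*r^2 - 7.011*r + 4.2025)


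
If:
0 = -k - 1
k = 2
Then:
No Solution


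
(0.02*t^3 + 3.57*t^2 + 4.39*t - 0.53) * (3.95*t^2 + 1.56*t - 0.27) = 0.079*t^5 + 14.1327*t^4 + 22.9043*t^3 + 3.791*t^2 - 2.0121*t + 0.1431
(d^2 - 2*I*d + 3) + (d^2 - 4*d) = 2*d^2 - 4*d - 2*I*d + 3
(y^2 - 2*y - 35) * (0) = 0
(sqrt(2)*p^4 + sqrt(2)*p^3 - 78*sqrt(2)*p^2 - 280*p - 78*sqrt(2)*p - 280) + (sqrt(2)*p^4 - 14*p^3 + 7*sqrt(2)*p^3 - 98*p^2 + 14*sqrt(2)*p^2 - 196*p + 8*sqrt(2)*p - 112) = 2*sqrt(2)*p^4 - 14*p^3 + 8*sqrt(2)*p^3 - 98*p^2 - 64*sqrt(2)*p^2 - 476*p - 70*sqrt(2)*p - 392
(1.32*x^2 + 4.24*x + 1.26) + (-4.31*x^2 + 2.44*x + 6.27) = -2.99*x^2 + 6.68*x + 7.53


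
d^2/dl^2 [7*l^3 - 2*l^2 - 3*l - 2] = 42*l - 4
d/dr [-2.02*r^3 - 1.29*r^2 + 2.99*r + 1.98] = -6.06*r^2 - 2.58*r + 2.99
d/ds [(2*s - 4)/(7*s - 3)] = 22/(7*s - 3)^2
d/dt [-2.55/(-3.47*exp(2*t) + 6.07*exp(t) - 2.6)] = (15.4785 - 17.697*exp(t))*exp(t)/(3.47*exp(2*t) - 6.07*exp(t) + 2.6)^2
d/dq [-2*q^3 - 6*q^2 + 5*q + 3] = -6*q^2 - 12*q + 5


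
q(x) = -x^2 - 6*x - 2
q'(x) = -2*x - 6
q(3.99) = -41.86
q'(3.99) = -13.98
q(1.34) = -11.84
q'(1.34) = -8.68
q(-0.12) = -1.29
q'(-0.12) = -5.76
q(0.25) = -3.56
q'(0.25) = -6.50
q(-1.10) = 3.39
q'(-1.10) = -3.80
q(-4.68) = 4.18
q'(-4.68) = 3.36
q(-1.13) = 3.50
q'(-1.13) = -3.74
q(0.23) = -3.43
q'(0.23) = -6.46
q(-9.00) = -29.00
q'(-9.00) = 12.00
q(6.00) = -74.00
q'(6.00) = -18.00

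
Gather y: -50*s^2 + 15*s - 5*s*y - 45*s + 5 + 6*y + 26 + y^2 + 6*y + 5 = -50*s^2 - 30*s + y^2 + y*(12 - 5*s) + 36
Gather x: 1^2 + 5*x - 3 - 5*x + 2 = 0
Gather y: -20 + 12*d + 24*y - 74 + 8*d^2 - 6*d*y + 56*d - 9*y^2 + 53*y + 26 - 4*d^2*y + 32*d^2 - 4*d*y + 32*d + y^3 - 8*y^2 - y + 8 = 40*d^2 + 100*d + y^3 - 17*y^2 + y*(-4*d^2 - 10*d + 76) - 60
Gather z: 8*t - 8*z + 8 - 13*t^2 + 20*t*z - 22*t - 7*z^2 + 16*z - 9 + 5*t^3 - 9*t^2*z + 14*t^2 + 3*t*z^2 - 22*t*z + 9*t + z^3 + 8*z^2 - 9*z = 5*t^3 + t^2 - 5*t + z^3 + z^2*(3*t + 1) + z*(-9*t^2 - 2*t - 1) - 1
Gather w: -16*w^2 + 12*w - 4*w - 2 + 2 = -16*w^2 + 8*w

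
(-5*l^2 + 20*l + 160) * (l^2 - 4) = -5*l^4 + 20*l^3 + 180*l^2 - 80*l - 640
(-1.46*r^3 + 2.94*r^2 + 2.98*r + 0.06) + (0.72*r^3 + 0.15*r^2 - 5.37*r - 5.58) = -0.74*r^3 + 3.09*r^2 - 2.39*r - 5.52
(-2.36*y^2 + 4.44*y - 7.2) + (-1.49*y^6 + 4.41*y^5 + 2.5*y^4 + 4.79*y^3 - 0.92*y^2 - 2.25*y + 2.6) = -1.49*y^6 + 4.41*y^5 + 2.5*y^4 + 4.79*y^3 - 3.28*y^2 + 2.19*y - 4.6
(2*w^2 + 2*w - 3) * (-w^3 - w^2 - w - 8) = -2*w^5 - 4*w^4 - w^3 - 15*w^2 - 13*w + 24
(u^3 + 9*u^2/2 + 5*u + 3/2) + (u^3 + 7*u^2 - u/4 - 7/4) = 2*u^3 + 23*u^2/2 + 19*u/4 - 1/4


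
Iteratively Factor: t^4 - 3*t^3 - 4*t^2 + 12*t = (t)*(t^3 - 3*t^2 - 4*t + 12) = t*(t - 3)*(t^2 - 4) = t*(t - 3)*(t + 2)*(t - 2)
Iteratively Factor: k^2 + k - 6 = (k + 3)*(k - 2)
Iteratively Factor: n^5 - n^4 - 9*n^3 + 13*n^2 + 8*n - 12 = (n + 3)*(n^4 - 4*n^3 + 3*n^2 + 4*n - 4) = (n + 1)*(n + 3)*(n^3 - 5*n^2 + 8*n - 4) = (n - 2)*(n + 1)*(n + 3)*(n^2 - 3*n + 2) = (n - 2)^2*(n + 1)*(n + 3)*(n - 1)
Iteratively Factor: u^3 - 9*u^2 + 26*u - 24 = (u - 4)*(u^2 - 5*u + 6) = (u - 4)*(u - 3)*(u - 2)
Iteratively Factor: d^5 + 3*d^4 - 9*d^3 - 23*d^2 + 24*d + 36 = (d + 3)*(d^4 - 9*d^2 + 4*d + 12) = (d + 1)*(d + 3)*(d^3 - d^2 - 8*d + 12) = (d - 2)*(d + 1)*(d + 3)*(d^2 + d - 6) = (d - 2)^2*(d + 1)*(d + 3)*(d + 3)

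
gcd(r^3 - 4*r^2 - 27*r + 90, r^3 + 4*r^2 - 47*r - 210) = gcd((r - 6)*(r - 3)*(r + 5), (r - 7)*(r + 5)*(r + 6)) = r + 5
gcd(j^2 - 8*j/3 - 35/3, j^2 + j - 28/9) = j + 7/3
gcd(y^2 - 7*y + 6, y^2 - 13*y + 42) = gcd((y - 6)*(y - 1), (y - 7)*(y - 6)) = y - 6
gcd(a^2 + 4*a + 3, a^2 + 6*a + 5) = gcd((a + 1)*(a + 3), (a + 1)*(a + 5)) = a + 1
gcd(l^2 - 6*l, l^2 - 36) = l - 6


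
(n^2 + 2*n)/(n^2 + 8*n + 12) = n/(n + 6)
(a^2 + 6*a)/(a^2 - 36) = a/(a - 6)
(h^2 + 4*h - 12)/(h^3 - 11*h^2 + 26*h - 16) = (h + 6)/(h^2 - 9*h + 8)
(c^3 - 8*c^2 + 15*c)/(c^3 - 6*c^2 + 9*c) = (c - 5)/(c - 3)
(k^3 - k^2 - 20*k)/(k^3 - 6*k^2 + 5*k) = (k + 4)/(k - 1)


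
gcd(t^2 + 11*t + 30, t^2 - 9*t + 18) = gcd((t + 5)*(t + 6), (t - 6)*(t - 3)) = 1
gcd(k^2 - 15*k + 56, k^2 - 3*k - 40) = k - 8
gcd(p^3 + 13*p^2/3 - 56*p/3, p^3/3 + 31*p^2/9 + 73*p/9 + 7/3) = p + 7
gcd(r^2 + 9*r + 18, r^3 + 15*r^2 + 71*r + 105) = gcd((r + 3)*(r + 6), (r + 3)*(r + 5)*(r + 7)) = r + 3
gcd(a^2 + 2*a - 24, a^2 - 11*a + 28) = a - 4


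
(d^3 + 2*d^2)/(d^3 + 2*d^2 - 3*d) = d*(d + 2)/(d^2 + 2*d - 3)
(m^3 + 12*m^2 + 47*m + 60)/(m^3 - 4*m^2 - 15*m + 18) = (m^2 + 9*m + 20)/(m^2 - 7*m + 6)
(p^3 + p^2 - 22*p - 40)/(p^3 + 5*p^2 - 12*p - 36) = (p^2 - p - 20)/(p^2 + 3*p - 18)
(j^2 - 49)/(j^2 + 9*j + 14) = (j - 7)/(j + 2)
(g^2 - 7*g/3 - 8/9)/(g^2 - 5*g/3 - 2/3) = (g - 8/3)/(g - 2)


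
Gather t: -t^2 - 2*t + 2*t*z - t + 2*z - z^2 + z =-t^2 + t*(2*z - 3) - z^2 + 3*z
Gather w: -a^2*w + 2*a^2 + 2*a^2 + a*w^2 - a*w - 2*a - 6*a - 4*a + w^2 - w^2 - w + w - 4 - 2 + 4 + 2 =4*a^2 + a*w^2 - 12*a + w*(-a^2 - a)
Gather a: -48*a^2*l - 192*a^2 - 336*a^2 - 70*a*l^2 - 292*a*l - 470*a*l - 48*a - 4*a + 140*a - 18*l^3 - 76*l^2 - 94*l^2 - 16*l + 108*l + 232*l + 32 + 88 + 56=a^2*(-48*l - 528) + a*(-70*l^2 - 762*l + 88) - 18*l^3 - 170*l^2 + 324*l + 176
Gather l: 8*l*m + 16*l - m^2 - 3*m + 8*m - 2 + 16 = l*(8*m + 16) - m^2 + 5*m + 14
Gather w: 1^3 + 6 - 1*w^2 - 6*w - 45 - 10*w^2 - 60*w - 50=-11*w^2 - 66*w - 88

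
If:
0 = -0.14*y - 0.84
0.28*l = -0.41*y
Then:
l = 8.79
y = -6.00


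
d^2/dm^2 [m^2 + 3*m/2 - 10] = 2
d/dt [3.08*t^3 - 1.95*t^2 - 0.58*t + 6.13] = 9.24*t^2 - 3.9*t - 0.58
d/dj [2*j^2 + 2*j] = 4*j + 2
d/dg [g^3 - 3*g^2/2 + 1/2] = 3*g*(g - 1)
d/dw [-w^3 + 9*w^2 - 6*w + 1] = -3*w^2 + 18*w - 6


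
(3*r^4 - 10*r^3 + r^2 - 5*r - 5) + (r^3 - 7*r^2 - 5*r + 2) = 3*r^4 - 9*r^3 - 6*r^2 - 10*r - 3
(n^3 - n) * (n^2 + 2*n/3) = n^5 + 2*n^4/3 - n^3 - 2*n^2/3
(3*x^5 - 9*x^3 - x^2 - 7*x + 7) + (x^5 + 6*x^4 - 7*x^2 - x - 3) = 4*x^5 + 6*x^4 - 9*x^3 - 8*x^2 - 8*x + 4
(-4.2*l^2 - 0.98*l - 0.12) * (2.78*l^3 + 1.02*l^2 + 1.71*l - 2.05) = -11.676*l^5 - 7.0084*l^4 - 8.5152*l^3 + 6.8118*l^2 + 1.8038*l + 0.246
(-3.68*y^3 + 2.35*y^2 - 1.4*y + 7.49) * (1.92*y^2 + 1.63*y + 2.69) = -7.0656*y^5 - 1.4864*y^4 - 8.7567*y^3 + 18.4203*y^2 + 8.4427*y + 20.1481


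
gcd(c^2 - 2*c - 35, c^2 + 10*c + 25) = c + 5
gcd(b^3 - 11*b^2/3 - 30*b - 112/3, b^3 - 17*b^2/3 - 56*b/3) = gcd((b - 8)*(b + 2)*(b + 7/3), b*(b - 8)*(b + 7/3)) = b^2 - 17*b/3 - 56/3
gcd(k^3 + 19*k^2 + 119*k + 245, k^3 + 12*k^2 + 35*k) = k^2 + 12*k + 35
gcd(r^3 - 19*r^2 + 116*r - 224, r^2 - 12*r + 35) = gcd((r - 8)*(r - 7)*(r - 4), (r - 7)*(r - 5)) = r - 7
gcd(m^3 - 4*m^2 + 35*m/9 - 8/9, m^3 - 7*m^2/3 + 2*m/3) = m - 1/3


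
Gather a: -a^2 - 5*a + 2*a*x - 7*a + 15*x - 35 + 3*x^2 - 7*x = -a^2 + a*(2*x - 12) + 3*x^2 + 8*x - 35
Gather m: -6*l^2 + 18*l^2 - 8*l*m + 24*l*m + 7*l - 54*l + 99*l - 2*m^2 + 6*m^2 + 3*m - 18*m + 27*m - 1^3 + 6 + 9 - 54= 12*l^2 + 52*l + 4*m^2 + m*(16*l + 12) - 40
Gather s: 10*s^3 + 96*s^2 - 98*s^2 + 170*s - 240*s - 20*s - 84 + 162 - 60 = 10*s^3 - 2*s^2 - 90*s + 18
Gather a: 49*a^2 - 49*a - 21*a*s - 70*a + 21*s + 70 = 49*a^2 + a*(-21*s - 119) + 21*s + 70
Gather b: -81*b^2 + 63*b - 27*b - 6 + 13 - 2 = -81*b^2 + 36*b + 5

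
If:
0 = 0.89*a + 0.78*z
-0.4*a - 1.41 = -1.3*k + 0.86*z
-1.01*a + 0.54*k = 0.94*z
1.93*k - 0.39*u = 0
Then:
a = 3.27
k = -0.38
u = -1.88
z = -3.74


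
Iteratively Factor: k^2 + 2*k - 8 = (k + 4)*(k - 2)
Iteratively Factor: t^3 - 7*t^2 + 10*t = (t - 2)*(t^2 - 5*t) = (t - 5)*(t - 2)*(t)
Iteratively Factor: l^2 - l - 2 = (l + 1)*(l - 2)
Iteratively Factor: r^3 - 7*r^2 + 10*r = (r - 5)*(r^2 - 2*r) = (r - 5)*(r - 2)*(r)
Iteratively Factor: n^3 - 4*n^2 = (n - 4)*(n^2) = n*(n - 4)*(n)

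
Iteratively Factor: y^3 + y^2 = (y)*(y^2 + y) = y*(y + 1)*(y)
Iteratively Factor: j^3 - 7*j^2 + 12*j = (j)*(j^2 - 7*j + 12) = j*(j - 4)*(j - 3)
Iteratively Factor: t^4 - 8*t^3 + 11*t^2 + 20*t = (t - 5)*(t^3 - 3*t^2 - 4*t) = t*(t - 5)*(t^2 - 3*t - 4) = t*(t - 5)*(t - 4)*(t + 1)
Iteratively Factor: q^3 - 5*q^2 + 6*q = (q)*(q^2 - 5*q + 6) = q*(q - 2)*(q - 3)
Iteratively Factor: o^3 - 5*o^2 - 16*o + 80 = (o + 4)*(o^2 - 9*o + 20) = (o - 5)*(o + 4)*(o - 4)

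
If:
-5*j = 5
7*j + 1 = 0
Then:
No Solution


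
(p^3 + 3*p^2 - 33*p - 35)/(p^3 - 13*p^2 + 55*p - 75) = (p^2 + 8*p + 7)/(p^2 - 8*p + 15)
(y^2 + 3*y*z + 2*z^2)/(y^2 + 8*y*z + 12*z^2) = (y + z)/(y + 6*z)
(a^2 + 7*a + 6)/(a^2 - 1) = (a + 6)/(a - 1)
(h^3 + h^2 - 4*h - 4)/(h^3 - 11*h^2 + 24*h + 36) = (h^2 - 4)/(h^2 - 12*h + 36)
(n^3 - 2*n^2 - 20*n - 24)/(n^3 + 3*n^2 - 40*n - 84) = (n + 2)/(n + 7)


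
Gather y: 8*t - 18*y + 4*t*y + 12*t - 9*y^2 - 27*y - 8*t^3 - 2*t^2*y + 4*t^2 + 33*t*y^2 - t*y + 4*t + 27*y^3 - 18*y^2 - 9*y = -8*t^3 + 4*t^2 + 24*t + 27*y^3 + y^2*(33*t - 27) + y*(-2*t^2 + 3*t - 54)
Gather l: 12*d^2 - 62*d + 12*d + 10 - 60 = 12*d^2 - 50*d - 50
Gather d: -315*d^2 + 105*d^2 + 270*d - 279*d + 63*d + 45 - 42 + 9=-210*d^2 + 54*d + 12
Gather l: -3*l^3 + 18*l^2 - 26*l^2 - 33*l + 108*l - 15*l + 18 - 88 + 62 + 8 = -3*l^3 - 8*l^2 + 60*l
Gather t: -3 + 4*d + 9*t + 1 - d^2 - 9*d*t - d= -d^2 + 3*d + t*(9 - 9*d) - 2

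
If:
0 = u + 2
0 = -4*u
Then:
No Solution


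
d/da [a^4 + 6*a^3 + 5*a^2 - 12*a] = 4*a^3 + 18*a^2 + 10*a - 12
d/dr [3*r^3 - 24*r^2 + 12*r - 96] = 9*r^2 - 48*r + 12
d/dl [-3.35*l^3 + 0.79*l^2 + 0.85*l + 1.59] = -10.05*l^2 + 1.58*l + 0.85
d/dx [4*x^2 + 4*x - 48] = 8*x + 4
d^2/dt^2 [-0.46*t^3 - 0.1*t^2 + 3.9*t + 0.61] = -2.76*t - 0.2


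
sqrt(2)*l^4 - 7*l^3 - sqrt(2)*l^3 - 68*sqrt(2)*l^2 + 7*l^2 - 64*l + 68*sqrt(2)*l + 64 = (l - 1)*(l - 8*sqrt(2))*(l + 4*sqrt(2))*(sqrt(2)*l + 1)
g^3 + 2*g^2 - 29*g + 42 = (g - 3)*(g - 2)*(g + 7)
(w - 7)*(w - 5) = w^2 - 12*w + 35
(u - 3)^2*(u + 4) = u^3 - 2*u^2 - 15*u + 36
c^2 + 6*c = c*(c + 6)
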